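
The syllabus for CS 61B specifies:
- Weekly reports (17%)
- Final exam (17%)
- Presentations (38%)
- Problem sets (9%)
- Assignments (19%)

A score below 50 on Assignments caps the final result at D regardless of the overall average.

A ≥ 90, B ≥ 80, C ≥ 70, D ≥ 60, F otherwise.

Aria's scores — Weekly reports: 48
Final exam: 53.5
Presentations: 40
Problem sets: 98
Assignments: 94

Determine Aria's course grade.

Assignments score 94 ≥ 50: minimum met.
Weighted total:
  Weekly reports 48 × 0.17 = 8.16
  Final exam 53.5 × 0.17 = 9.095
  Presentations 40 × 0.38 = 15.2
  Problem sets 98 × 0.09 = 8.82
  Assignments 94 × 0.19 = 17.86
Sum = 59.135
59.135 < 60 → F

F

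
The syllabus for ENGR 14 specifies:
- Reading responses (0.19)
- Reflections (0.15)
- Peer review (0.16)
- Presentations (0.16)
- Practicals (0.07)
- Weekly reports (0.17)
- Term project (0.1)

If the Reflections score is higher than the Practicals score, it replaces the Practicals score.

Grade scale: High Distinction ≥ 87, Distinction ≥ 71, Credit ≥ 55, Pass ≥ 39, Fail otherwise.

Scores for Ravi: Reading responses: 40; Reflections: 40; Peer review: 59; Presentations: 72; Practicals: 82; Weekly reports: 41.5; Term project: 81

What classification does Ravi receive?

Credit

Reflections (40) ≤ Practicals (82), so Practicals stays at 82.
Weighted total:
  Reading responses 40 × 0.19 = 7.6
  Reflections 40 × 0.15 = 6
  Peer review 59 × 0.16 = 9.44
  Presentations 72 × 0.16 = 11.52
  Practicals 82 × 0.07 = 5.74
  Weekly reports 41.5 × 0.17 = 7.055
  Term project 81 × 0.1 = 8.1
Sum = 55.455
55.455 is ≥ 55 and < 71 → Credit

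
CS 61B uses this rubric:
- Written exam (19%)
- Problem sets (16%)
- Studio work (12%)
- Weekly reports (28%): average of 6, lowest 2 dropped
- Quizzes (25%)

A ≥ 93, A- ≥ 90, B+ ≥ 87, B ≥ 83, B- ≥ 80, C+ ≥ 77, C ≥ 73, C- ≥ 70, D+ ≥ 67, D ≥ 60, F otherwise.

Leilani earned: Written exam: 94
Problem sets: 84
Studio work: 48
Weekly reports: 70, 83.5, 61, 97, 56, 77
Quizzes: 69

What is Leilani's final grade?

Weekly reports: drop 56, 61 → average of remaining 4 = 327.5/4 = 81.875
Weighted total:
  Written exam 94 × 0.19 = 17.86
  Problem sets 84 × 0.16 = 13.44
  Studio work 48 × 0.12 = 5.76
  Weekly reports 81.875 × 0.28 = 22.925
  Quizzes 69 × 0.25 = 17.25
Sum = 77.235
77.235 is ≥ 77 and < 80 → C+

C+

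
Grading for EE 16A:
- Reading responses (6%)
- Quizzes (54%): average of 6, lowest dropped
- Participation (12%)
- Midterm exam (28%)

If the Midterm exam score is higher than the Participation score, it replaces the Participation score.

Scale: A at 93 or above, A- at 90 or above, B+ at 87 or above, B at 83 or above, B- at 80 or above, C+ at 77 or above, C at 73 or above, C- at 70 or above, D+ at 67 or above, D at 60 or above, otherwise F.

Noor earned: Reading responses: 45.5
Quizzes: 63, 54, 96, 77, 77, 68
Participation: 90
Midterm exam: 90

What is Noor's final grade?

Quizzes: drop 54 → average of remaining 5 = 381/5 = 76.2
Midterm exam (90) ≤ Participation (90), so Participation stays at 90.
Weighted total:
  Reading responses 45.5 × 0.06 = 2.73
  Quizzes 76.2 × 0.54 = 41.148
  Participation 90 × 0.12 = 10.8
  Midterm exam 90 × 0.28 = 25.2
Sum = 79.878
79.878 is ≥ 77 and < 80 → C+

C+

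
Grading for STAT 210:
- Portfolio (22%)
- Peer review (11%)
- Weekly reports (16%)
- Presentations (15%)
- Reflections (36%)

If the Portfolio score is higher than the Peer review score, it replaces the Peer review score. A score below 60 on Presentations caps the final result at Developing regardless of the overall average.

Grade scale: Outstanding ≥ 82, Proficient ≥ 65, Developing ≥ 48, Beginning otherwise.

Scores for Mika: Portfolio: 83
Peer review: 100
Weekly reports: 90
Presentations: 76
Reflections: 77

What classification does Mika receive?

Portfolio (83) ≤ Peer review (100), so Peer review stays at 100.
Presentations score 76 ≥ 60: minimum met.
Weighted total:
  Portfolio 83 × 0.22 = 18.26
  Peer review 100 × 0.11 = 11
  Weekly reports 90 × 0.16 = 14.4
  Presentations 76 × 0.15 = 11.4
  Reflections 77 × 0.36 = 27.72
Sum = 82.78
82.78 ≥ 82 → Outstanding

Outstanding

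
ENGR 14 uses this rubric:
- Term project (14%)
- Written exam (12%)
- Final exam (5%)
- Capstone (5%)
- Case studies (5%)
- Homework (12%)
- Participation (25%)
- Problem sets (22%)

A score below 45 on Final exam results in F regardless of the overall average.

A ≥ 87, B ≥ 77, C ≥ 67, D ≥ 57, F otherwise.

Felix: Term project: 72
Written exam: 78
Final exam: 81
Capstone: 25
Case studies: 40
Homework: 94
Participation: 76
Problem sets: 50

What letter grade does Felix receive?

Final exam score 81 ≥ 45: minimum met.
Weighted total:
  Term project 72 × 0.14 = 10.08
  Written exam 78 × 0.12 = 9.36
  Final exam 81 × 0.05 = 4.05
  Capstone 25 × 0.05 = 1.25
  Case studies 40 × 0.05 = 2
  Homework 94 × 0.12 = 11.28
  Participation 76 × 0.25 = 19
  Problem sets 50 × 0.22 = 11
Sum = 68.02
68.02 is ≥ 67 and < 77 → C

C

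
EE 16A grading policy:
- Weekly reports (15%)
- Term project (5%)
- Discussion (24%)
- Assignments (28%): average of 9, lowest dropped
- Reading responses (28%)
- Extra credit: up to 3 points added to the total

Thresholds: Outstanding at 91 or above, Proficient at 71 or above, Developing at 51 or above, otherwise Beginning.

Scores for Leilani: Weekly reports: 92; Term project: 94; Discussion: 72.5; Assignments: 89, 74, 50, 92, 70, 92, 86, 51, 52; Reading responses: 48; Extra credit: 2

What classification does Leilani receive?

Assignments: drop 50 → average of remaining 8 = 606/8 = 75.75
Weighted total:
  Weekly reports 92 × 0.15 = 13.8
  Term project 94 × 0.05 = 4.7
  Discussion 72.5 × 0.24 = 17.4
  Assignments 75.75 × 0.28 = 21.21
  Reading responses 48 × 0.28 = 13.44
Sum = 70.55
Extra credit: 70.55 + 2 = 72.55
72.55 is ≥ 71 and < 91 → Proficient

Proficient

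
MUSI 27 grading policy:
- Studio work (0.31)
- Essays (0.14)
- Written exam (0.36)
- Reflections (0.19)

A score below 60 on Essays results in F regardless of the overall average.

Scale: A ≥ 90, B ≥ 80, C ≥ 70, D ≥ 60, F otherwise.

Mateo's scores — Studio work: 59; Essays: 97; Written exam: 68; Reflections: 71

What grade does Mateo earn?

Essays score 97 ≥ 60: minimum met.
Weighted total:
  Studio work 59 × 0.31 = 18.29
  Essays 97 × 0.14 = 13.58
  Written exam 68 × 0.36 = 24.48
  Reflections 71 × 0.19 = 13.49
Sum = 69.84
69.84 is ≥ 60 and < 70 → D

D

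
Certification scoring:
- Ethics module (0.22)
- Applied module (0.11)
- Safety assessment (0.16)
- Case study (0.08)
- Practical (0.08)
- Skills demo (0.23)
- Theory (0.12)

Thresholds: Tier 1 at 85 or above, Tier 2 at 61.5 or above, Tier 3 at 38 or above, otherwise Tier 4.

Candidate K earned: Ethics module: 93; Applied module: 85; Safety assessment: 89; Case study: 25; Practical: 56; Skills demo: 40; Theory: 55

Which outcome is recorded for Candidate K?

Tier 2

Weighted total:
  Ethics module 93 × 0.22 = 20.46
  Applied module 85 × 0.11 = 9.35
  Safety assessment 89 × 0.16 = 14.24
  Case study 25 × 0.08 = 2
  Practical 56 × 0.08 = 4.48
  Skills demo 40 × 0.23 = 9.2
  Theory 55 × 0.12 = 6.6
Sum = 66.33
66.33 is ≥ 61.5 and < 85 → Tier 2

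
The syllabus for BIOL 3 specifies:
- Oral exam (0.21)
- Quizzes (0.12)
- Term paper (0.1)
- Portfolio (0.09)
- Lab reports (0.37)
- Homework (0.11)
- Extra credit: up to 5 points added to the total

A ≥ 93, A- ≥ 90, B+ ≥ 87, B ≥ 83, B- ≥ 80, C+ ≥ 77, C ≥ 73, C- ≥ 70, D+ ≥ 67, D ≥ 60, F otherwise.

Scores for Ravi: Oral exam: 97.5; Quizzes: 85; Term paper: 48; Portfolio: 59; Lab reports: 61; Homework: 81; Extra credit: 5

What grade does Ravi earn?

C+

Weighted total:
  Oral exam 97.5 × 0.21 = 20.475
  Quizzes 85 × 0.12 = 10.2
  Term paper 48 × 0.1 = 4.8
  Portfolio 59 × 0.09 = 5.31
  Lab reports 61 × 0.37 = 22.57
  Homework 81 × 0.11 = 8.91
Sum = 72.265
Extra credit: 72.265 + 5 = 77.265
77.265 is ≥ 77 and < 80 → C+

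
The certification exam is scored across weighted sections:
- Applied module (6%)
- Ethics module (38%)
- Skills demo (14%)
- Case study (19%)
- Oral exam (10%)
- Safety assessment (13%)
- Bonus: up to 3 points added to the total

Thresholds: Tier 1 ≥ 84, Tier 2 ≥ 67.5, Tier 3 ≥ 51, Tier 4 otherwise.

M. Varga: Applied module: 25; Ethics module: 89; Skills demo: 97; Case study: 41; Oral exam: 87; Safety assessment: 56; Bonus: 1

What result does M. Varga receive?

Weighted total:
  Applied module 25 × 0.06 = 1.5
  Ethics module 89 × 0.38 = 33.82
  Skills demo 97 × 0.14 = 13.58
  Case study 41 × 0.19 = 7.79
  Oral exam 87 × 0.1 = 8.7
  Safety assessment 56 × 0.13 = 7.28
Sum = 72.67
Bonus: 72.67 + 1 = 73.67
73.67 is ≥ 67.5 and < 84 → Tier 2

Tier 2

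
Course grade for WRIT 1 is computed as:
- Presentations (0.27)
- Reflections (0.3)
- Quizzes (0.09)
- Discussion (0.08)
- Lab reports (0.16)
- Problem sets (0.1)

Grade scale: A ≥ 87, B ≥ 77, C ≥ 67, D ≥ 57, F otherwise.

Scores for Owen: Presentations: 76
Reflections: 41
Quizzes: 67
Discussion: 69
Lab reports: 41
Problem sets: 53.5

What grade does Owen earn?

Weighted total:
  Presentations 76 × 0.27 = 20.52
  Reflections 41 × 0.3 = 12.3
  Quizzes 67 × 0.09 = 6.03
  Discussion 69 × 0.08 = 5.52
  Lab reports 41 × 0.16 = 6.56
  Problem sets 53.5 × 0.1 = 5.35
Sum = 56.28
56.28 < 57 → F

F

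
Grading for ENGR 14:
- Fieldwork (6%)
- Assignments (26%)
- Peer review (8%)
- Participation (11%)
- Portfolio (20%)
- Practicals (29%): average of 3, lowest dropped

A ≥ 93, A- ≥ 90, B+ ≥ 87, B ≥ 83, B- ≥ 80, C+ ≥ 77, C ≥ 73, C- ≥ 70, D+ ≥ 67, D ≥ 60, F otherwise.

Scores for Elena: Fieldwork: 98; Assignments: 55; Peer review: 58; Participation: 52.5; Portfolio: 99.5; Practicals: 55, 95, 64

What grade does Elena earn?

Practicals: drop 55 → average of remaining 2 = 159/2 = 79.5
Weighted total:
  Fieldwork 98 × 0.06 = 5.88
  Assignments 55 × 0.26 = 14.3
  Peer review 58 × 0.08 = 4.64
  Participation 52.5 × 0.11 = 5.775
  Portfolio 99.5 × 0.2 = 19.9
  Practicals 79.5 × 0.29 = 23.055
Sum = 73.55
73.55 is ≥ 73 and < 77 → C

C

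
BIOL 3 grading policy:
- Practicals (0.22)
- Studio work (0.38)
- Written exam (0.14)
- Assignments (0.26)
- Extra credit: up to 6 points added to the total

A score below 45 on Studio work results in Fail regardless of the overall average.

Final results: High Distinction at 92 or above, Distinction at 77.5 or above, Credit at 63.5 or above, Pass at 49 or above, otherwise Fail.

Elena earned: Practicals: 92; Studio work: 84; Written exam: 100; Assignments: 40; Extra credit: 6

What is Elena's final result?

Studio work score 84 ≥ 45: minimum met.
Weighted total:
  Practicals 92 × 0.22 = 20.24
  Studio work 84 × 0.38 = 31.92
  Written exam 100 × 0.14 = 14
  Assignments 40 × 0.26 = 10.4
Sum = 76.56
Extra credit: 76.56 + 6 = 82.56
82.56 is ≥ 77.5 and < 92 → Distinction

Distinction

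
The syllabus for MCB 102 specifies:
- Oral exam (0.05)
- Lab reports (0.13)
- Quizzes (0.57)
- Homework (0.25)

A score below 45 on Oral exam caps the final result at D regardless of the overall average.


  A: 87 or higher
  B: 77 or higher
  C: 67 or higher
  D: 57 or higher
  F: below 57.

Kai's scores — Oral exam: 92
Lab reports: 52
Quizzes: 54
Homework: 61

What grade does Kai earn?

D

Oral exam score 92 ≥ 45: minimum met.
Weighted total:
  Oral exam 92 × 0.05 = 4.6
  Lab reports 52 × 0.13 = 6.76
  Quizzes 54 × 0.57 = 30.78
  Homework 61 × 0.25 = 15.25
Sum = 57.39
57.39 is ≥ 57 and < 67 → D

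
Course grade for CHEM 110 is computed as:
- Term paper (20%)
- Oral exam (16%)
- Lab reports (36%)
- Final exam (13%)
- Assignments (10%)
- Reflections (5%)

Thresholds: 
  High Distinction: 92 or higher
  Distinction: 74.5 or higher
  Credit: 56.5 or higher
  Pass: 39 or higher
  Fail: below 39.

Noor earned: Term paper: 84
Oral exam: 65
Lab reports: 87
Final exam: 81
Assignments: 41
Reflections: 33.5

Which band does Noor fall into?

Distinction

Weighted total:
  Term paper 84 × 0.2 = 16.8
  Oral exam 65 × 0.16 = 10.4
  Lab reports 87 × 0.36 = 31.32
  Final exam 81 × 0.13 = 10.53
  Assignments 41 × 0.1 = 4.1
  Reflections 33.5 × 0.05 = 1.675
Sum = 74.825
74.825 is ≥ 74.5 and < 92 → Distinction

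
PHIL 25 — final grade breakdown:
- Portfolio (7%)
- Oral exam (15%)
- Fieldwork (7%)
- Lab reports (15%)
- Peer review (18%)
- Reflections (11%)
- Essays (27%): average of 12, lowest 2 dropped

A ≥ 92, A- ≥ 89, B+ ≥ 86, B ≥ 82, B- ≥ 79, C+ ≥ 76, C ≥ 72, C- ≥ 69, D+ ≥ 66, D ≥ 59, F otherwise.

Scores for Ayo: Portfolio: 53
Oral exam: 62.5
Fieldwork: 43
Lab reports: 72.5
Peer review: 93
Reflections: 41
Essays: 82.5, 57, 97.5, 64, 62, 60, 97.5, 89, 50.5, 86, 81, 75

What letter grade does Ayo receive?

C-

Essays: drop 50.5, 57 → average of remaining 10 = 794.5/10 = 79.45
Weighted total:
  Portfolio 53 × 0.07 = 3.71
  Oral exam 62.5 × 0.15 = 9.375
  Fieldwork 43 × 0.07 = 3.01
  Lab reports 72.5 × 0.15 = 10.875
  Peer review 93 × 0.18 = 16.74
  Reflections 41 × 0.11 = 4.51
  Essays 79.45 × 0.27 = 21.4515
Sum = 69.6715
69.6715 is ≥ 69 and < 72 → C-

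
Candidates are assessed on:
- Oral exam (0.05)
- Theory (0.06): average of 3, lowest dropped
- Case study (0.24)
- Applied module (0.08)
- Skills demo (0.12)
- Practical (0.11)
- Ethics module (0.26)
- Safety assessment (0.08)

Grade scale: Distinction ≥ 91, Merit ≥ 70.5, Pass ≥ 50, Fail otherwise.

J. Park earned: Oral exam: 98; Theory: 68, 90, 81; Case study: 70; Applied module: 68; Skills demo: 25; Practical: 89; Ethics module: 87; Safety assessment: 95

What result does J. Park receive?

Merit

Theory: drop 68 → average of remaining 2 = 171/2 = 85.5
Weighted total:
  Oral exam 98 × 0.05 = 4.9
  Theory 85.5 × 0.06 = 5.13
  Case study 70 × 0.24 = 16.8
  Applied module 68 × 0.08 = 5.44
  Skills demo 25 × 0.12 = 3
  Practical 89 × 0.11 = 9.79
  Ethics module 87 × 0.26 = 22.62
  Safety assessment 95 × 0.08 = 7.6
Sum = 75.28
75.28 is ≥ 70.5 and < 91 → Merit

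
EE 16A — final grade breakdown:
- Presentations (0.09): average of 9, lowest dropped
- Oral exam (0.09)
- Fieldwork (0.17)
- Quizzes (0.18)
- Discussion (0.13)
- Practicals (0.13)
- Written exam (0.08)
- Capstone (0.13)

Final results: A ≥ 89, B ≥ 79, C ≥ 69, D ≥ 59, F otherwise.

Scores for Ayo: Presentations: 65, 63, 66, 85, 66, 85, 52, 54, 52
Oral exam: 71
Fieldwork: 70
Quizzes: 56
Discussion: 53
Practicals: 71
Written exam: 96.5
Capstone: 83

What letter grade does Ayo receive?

C

Presentations: drop 52 → average of remaining 8 = 536/8 = 67
Weighted total:
  Presentations 67 × 0.09 = 6.03
  Oral exam 71 × 0.09 = 6.39
  Fieldwork 70 × 0.17 = 11.9
  Quizzes 56 × 0.18 = 10.08
  Discussion 53 × 0.13 = 6.89
  Practicals 71 × 0.13 = 9.23
  Written exam 96.5 × 0.08 = 7.72
  Capstone 83 × 0.13 = 10.79
Sum = 69.03
69.03 is ≥ 69 and < 79 → C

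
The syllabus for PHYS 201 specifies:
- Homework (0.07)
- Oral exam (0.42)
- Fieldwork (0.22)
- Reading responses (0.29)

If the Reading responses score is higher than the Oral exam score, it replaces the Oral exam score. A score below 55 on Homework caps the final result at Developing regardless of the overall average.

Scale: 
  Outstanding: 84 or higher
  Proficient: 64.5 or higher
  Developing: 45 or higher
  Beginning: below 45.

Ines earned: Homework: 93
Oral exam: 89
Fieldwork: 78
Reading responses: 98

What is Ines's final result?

Outstanding

Reading responses (98) > Oral exam (89), so Oral exam counts as 98.
Homework score 93 ≥ 55: minimum met.
Weighted total:
  Homework 93 × 0.07 = 6.51
  Oral exam 98 × 0.42 = 41.16
  Fieldwork 78 × 0.22 = 17.16
  Reading responses 98 × 0.29 = 28.42
Sum = 93.25
93.25 ≥ 84 → Outstanding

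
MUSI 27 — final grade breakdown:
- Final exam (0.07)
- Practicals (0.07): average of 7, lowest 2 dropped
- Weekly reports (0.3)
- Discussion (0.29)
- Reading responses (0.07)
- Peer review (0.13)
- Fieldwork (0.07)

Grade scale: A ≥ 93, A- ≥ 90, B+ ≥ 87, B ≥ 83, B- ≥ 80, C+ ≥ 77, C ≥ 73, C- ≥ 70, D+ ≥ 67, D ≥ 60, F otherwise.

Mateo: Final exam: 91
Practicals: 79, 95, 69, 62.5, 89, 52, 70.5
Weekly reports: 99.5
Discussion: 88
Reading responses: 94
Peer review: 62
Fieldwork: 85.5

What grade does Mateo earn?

B+

Practicals: drop 52, 62.5 → average of remaining 5 = 402.5/5 = 80.5
Weighted total:
  Final exam 91 × 0.07 = 6.37
  Practicals 80.5 × 0.07 = 5.635
  Weekly reports 99.5 × 0.3 = 29.85
  Discussion 88 × 0.29 = 25.52
  Reading responses 94 × 0.07 = 6.58
  Peer review 62 × 0.13 = 8.06
  Fieldwork 85.5 × 0.07 = 5.985
Sum = 88
88 is ≥ 87 and < 90 → B+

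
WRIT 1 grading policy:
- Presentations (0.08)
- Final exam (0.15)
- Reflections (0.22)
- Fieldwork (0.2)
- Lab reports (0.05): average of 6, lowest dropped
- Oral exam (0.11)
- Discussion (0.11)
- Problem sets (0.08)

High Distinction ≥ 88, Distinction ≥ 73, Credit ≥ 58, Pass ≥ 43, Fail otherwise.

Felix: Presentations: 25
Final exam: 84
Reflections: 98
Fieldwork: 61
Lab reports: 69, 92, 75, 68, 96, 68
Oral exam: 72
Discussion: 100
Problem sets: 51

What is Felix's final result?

Lab reports: drop 68 → average of remaining 5 = 400/5 = 80
Weighted total:
  Presentations 25 × 0.08 = 2
  Final exam 84 × 0.15 = 12.6
  Reflections 98 × 0.22 = 21.56
  Fieldwork 61 × 0.2 = 12.2
  Lab reports 80 × 0.05 = 4
  Oral exam 72 × 0.11 = 7.92
  Discussion 100 × 0.11 = 11
  Problem sets 51 × 0.08 = 4.08
Sum = 75.36
75.36 is ≥ 73 and < 88 → Distinction

Distinction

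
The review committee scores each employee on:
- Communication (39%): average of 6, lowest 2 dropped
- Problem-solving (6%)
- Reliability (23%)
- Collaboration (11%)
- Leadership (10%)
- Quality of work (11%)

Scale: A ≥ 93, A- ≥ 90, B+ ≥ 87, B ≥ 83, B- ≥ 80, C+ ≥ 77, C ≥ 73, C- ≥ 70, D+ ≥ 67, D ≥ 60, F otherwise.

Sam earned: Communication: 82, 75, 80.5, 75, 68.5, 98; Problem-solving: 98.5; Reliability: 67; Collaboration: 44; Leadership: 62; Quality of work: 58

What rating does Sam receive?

C-

Communication: drop 68.5, 75 → average of remaining 4 = 335.5/4 = 83.875
Weighted total:
  Communication 83.875 × 0.39 = 32.71125
  Problem-solving 98.5 × 0.06 = 5.91
  Reliability 67 × 0.23 = 15.41
  Collaboration 44 × 0.11 = 4.84
  Leadership 62 × 0.1 = 6.2
  Quality of work 58 × 0.11 = 6.38
Sum = 71.45125
71.45125 is ≥ 70 and < 73 → C-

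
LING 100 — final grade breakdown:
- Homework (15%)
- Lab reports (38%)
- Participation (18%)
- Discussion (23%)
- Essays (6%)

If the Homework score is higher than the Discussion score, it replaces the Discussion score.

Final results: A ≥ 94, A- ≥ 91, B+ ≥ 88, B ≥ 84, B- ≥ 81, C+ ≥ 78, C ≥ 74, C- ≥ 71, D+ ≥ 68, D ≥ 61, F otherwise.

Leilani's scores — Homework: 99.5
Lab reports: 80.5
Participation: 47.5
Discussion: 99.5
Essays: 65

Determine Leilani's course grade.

C+

Homework (99.5) ≤ Discussion (99.5), so Discussion stays at 99.5.
Weighted total:
  Homework 99.5 × 0.15 = 14.925
  Lab reports 80.5 × 0.38 = 30.59
  Participation 47.5 × 0.18 = 8.55
  Discussion 99.5 × 0.23 = 22.885
  Essays 65 × 0.06 = 3.9
Sum = 80.85
80.85 is ≥ 78 and < 81 → C+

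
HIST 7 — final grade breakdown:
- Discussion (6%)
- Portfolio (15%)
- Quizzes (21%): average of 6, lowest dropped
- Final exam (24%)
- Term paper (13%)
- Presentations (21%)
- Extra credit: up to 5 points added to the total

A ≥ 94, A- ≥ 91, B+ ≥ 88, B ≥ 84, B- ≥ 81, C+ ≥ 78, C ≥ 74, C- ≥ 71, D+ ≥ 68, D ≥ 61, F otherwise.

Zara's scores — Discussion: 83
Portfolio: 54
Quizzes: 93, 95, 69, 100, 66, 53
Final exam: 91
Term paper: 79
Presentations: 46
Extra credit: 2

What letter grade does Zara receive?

C

Quizzes: drop 53 → average of remaining 5 = 423/5 = 84.6
Weighted total:
  Discussion 83 × 0.06 = 4.98
  Portfolio 54 × 0.15 = 8.1
  Quizzes 84.6 × 0.21 = 17.766
  Final exam 91 × 0.24 = 21.84
  Term paper 79 × 0.13 = 10.27
  Presentations 46 × 0.21 = 9.66
Sum = 72.616
Extra credit: 72.616 + 2 = 74.616
74.616 is ≥ 74 and < 78 → C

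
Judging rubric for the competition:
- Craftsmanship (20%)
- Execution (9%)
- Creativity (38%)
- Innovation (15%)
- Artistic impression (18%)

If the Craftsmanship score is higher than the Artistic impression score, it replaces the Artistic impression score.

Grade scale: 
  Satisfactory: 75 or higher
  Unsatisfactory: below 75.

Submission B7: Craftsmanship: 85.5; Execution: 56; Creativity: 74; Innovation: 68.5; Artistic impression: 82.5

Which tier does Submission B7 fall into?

Satisfactory

Craftsmanship (85.5) > Artistic impression (82.5), so Artistic impression counts as 85.5.
Weighted total:
  Craftsmanship 85.5 × 0.2 = 17.1
  Execution 56 × 0.09 = 5.04
  Creativity 74 × 0.38 = 28.12
  Innovation 68.5 × 0.15 = 10.275
  Artistic impression 85.5 × 0.18 = 15.39
Sum = 75.925
75.925 ≥ 75 → Satisfactory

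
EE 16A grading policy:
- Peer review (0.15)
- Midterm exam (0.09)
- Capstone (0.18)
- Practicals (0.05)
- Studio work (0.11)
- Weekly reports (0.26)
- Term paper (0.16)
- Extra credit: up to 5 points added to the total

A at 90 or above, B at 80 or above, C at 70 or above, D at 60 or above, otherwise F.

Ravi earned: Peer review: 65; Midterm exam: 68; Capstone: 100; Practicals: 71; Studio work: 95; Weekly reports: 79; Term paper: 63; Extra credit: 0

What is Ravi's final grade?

C

Weighted total:
  Peer review 65 × 0.15 = 9.75
  Midterm exam 68 × 0.09 = 6.12
  Capstone 100 × 0.18 = 18
  Practicals 71 × 0.05 = 3.55
  Studio work 95 × 0.11 = 10.45
  Weekly reports 79 × 0.26 = 20.54
  Term paper 63 × 0.16 = 10.08
Sum = 78.49
Extra credit: 78.49 + 0 = 78.49
78.49 is ≥ 70 and < 80 → C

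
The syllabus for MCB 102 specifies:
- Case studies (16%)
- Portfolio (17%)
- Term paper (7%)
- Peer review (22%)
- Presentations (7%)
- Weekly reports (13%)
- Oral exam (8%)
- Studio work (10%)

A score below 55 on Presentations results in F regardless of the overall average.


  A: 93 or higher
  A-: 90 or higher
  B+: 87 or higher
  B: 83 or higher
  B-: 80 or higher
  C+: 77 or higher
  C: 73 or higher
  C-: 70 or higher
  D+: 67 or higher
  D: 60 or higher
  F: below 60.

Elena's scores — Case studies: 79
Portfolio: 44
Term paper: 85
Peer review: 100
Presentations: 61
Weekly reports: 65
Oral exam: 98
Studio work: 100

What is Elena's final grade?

C+

Presentations score 61 ≥ 55: minimum met.
Weighted total:
  Case studies 79 × 0.16 = 12.64
  Portfolio 44 × 0.17 = 7.48
  Term paper 85 × 0.07 = 5.95
  Peer review 100 × 0.22 = 22
  Presentations 61 × 0.07 = 4.27
  Weekly reports 65 × 0.13 = 8.45
  Oral exam 98 × 0.08 = 7.84
  Studio work 100 × 0.1 = 10
Sum = 78.63
78.63 is ≥ 77 and < 80 → C+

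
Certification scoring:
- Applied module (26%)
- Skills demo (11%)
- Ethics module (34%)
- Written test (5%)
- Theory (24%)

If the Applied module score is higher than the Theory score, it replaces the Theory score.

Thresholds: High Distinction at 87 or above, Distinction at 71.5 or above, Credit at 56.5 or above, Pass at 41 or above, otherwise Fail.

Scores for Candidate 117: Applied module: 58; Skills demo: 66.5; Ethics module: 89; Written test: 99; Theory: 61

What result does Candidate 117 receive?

Applied module (58) ≤ Theory (61), so Theory stays at 61.
Weighted total:
  Applied module 58 × 0.26 = 15.08
  Skills demo 66.5 × 0.11 = 7.315
  Ethics module 89 × 0.34 = 30.26
  Written test 99 × 0.05 = 4.95
  Theory 61 × 0.24 = 14.64
Sum = 72.245
72.245 is ≥ 71.5 and < 87 → Distinction

Distinction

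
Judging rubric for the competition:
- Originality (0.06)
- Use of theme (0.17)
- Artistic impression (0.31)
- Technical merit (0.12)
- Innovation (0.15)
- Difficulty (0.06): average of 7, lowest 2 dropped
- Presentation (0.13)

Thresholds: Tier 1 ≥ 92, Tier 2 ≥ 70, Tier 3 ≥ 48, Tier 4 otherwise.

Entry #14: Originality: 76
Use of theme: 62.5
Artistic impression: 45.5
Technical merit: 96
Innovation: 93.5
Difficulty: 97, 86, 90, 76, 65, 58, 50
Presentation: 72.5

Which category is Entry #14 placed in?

Difficulty: drop 50, 58 → average of remaining 5 = 414/5 = 82.8
Weighted total:
  Originality 76 × 0.06 = 4.56
  Use of theme 62.5 × 0.17 = 10.625
  Artistic impression 45.5 × 0.31 = 14.105
  Technical merit 96 × 0.12 = 11.52
  Innovation 93.5 × 0.15 = 14.025
  Difficulty 82.8 × 0.06 = 4.968
  Presentation 72.5 × 0.13 = 9.425
Sum = 69.228
69.228 is ≥ 48 and < 70 → Tier 3

Tier 3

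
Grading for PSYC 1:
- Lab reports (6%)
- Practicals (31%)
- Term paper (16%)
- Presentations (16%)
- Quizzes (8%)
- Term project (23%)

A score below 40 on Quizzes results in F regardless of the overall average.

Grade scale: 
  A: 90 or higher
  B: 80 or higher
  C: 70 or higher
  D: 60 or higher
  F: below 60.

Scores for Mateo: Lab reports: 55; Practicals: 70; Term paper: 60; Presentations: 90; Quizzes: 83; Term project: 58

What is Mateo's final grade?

Quizzes score 83 ≥ 40: minimum met.
Weighted total:
  Lab reports 55 × 0.06 = 3.3
  Practicals 70 × 0.31 = 21.7
  Term paper 60 × 0.16 = 9.6
  Presentations 90 × 0.16 = 14.4
  Quizzes 83 × 0.08 = 6.64
  Term project 58 × 0.23 = 13.34
Sum = 68.98
68.98 is ≥ 60 and < 70 → D

D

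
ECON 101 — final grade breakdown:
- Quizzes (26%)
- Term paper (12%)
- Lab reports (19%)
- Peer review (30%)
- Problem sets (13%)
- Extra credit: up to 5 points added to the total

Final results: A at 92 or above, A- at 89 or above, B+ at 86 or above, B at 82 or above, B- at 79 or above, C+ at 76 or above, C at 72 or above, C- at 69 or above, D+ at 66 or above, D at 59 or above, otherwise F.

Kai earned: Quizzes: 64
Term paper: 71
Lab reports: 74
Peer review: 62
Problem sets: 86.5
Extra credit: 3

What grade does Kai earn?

Weighted total:
  Quizzes 64 × 0.26 = 16.64
  Term paper 71 × 0.12 = 8.52
  Lab reports 74 × 0.19 = 14.06
  Peer review 62 × 0.3 = 18.6
  Problem sets 86.5 × 0.13 = 11.245
Sum = 69.065
Extra credit: 69.065 + 3 = 72.065
72.065 is ≥ 72 and < 76 → C

C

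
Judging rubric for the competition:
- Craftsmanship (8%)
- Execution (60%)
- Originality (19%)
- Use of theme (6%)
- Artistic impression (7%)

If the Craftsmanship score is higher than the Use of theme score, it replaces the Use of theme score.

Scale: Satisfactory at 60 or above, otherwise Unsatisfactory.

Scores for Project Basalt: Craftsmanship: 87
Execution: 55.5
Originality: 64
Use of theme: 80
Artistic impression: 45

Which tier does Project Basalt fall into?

Satisfactory

Craftsmanship (87) > Use of theme (80), so Use of theme counts as 87.
Weighted total:
  Craftsmanship 87 × 0.08 = 6.96
  Execution 55.5 × 0.6 = 33.3
  Originality 64 × 0.19 = 12.16
  Use of theme 87 × 0.06 = 5.22
  Artistic impression 45 × 0.07 = 3.15
Sum = 60.79
60.79 ≥ 60 → Satisfactory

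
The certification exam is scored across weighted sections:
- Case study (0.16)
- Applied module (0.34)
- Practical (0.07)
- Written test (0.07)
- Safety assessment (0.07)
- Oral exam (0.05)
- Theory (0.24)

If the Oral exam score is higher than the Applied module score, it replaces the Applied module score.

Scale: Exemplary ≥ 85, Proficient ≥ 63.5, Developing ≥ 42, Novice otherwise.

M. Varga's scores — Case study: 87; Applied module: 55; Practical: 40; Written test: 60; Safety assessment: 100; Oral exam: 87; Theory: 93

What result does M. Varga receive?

Proficient

Oral exam (87) > Applied module (55), so Applied module counts as 87.
Weighted total:
  Case study 87 × 0.16 = 13.92
  Applied module 87 × 0.34 = 29.58
  Practical 40 × 0.07 = 2.8
  Written test 60 × 0.07 = 4.2
  Safety assessment 100 × 0.07 = 7
  Oral exam 87 × 0.05 = 4.35
  Theory 93 × 0.24 = 22.32
Sum = 84.17
84.17 is ≥ 63.5 and < 85 → Proficient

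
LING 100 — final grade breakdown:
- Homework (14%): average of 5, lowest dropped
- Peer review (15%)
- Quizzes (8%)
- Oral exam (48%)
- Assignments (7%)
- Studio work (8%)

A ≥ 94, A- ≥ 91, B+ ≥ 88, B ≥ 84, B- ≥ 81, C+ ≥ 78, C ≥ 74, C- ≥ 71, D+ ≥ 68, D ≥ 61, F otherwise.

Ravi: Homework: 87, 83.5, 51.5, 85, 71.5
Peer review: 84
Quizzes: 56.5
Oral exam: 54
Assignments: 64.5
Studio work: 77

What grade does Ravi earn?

Homework: drop 51.5 → average of remaining 4 = 327/4 = 81.75
Weighted total:
  Homework 81.75 × 0.14 = 11.445
  Peer review 84 × 0.15 = 12.6
  Quizzes 56.5 × 0.08 = 4.52
  Oral exam 54 × 0.48 = 25.92
  Assignments 64.5 × 0.07 = 4.515
  Studio work 77 × 0.08 = 6.16
Sum = 65.16
65.16 is ≥ 61 and < 68 → D

D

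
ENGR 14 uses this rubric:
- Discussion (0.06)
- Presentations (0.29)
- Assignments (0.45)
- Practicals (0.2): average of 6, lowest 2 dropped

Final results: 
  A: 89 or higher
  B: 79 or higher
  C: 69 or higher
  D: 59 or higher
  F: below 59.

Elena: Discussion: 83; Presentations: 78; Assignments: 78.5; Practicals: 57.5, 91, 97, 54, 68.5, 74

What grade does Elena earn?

Practicals: drop 54, 57.5 → average of remaining 4 = 330.5/4 = 82.625
Weighted total:
  Discussion 83 × 0.06 = 4.98
  Presentations 78 × 0.29 = 22.62
  Assignments 78.5 × 0.45 = 35.325
  Practicals 82.625 × 0.2 = 16.525
Sum = 79.45
79.45 is ≥ 79 and < 89 → B

B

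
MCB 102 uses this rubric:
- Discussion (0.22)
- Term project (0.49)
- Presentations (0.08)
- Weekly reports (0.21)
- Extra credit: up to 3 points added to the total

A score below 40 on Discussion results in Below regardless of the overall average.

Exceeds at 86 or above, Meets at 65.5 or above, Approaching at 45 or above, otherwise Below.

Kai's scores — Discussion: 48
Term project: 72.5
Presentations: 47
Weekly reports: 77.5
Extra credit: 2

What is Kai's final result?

Discussion score 48 ≥ 40: minimum met.
Weighted total:
  Discussion 48 × 0.22 = 10.56
  Term project 72.5 × 0.49 = 35.525
  Presentations 47 × 0.08 = 3.76
  Weekly reports 77.5 × 0.21 = 16.275
Sum = 66.12
Extra credit: 66.12 + 2 = 68.12
68.12 is ≥ 65.5 and < 86 → Meets

Meets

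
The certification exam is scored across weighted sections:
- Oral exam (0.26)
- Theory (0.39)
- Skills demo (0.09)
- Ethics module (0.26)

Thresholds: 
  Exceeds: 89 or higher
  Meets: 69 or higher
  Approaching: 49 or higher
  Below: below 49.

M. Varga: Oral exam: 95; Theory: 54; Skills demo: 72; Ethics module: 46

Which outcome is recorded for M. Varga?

Approaching

Weighted total:
  Oral exam 95 × 0.26 = 24.7
  Theory 54 × 0.39 = 21.06
  Skills demo 72 × 0.09 = 6.48
  Ethics module 46 × 0.26 = 11.96
Sum = 64.2
64.2 is ≥ 49 and < 69 → Approaching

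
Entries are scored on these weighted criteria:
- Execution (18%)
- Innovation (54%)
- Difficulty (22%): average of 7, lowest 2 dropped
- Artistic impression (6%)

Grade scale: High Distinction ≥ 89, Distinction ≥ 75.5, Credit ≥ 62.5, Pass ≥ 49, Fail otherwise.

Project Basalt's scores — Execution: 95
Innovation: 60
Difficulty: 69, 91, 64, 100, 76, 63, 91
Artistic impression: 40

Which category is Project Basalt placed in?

Credit

Difficulty: drop 63, 64 → average of remaining 5 = 427/5 = 85.4
Weighted total:
  Execution 95 × 0.18 = 17.1
  Innovation 60 × 0.54 = 32.4
  Difficulty 85.4 × 0.22 = 18.788
  Artistic impression 40 × 0.06 = 2.4
Sum = 70.688
70.688 is ≥ 62.5 and < 75.5 → Credit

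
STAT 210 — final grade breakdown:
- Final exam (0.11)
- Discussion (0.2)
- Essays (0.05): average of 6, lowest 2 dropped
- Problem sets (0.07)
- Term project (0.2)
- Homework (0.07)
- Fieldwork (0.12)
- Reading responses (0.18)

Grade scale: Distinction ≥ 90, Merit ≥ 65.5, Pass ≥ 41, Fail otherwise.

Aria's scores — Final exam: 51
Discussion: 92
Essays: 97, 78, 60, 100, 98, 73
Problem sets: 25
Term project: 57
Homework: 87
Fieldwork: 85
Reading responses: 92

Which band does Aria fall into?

Essays: drop 60, 73 → average of remaining 4 = 373/4 = 93.25
Weighted total:
  Final exam 51 × 0.11 = 5.61
  Discussion 92 × 0.2 = 18.4
  Essays 93.25 × 0.05 = 4.6625
  Problem sets 25 × 0.07 = 1.75
  Term project 57 × 0.2 = 11.4
  Homework 87 × 0.07 = 6.09
  Fieldwork 85 × 0.12 = 10.2
  Reading responses 92 × 0.18 = 16.56
Sum = 74.6725
74.6725 is ≥ 65.5 and < 90 → Merit

Merit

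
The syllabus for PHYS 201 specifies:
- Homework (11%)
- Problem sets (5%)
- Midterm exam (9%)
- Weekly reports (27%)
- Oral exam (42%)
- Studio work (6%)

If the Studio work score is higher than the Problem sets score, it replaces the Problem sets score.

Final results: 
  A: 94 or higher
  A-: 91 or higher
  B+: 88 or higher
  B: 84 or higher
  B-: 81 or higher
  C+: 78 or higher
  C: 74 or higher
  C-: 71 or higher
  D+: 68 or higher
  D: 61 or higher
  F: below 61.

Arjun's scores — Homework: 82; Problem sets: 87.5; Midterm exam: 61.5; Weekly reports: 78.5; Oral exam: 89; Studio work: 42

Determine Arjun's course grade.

Studio work (42) ≤ Problem sets (87.5), so Problem sets stays at 87.5.
Weighted total:
  Homework 82 × 0.11 = 9.02
  Problem sets 87.5 × 0.05 = 4.375
  Midterm exam 61.5 × 0.09 = 5.535
  Weekly reports 78.5 × 0.27 = 21.195
  Oral exam 89 × 0.42 = 37.38
  Studio work 42 × 0.06 = 2.52
Sum = 80.025
80.025 is ≥ 78 and < 81 → C+

C+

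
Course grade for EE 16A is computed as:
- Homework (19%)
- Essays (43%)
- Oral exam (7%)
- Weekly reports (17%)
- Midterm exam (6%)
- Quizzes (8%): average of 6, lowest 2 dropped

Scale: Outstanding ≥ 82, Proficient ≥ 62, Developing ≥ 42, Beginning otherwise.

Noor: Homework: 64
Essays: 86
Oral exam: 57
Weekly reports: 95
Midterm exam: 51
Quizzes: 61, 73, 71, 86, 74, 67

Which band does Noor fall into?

Proficient

Quizzes: drop 61, 67 → average of remaining 4 = 304/4 = 76
Weighted total:
  Homework 64 × 0.19 = 12.16
  Essays 86 × 0.43 = 36.98
  Oral exam 57 × 0.07 = 3.99
  Weekly reports 95 × 0.17 = 16.15
  Midterm exam 51 × 0.06 = 3.06
  Quizzes 76 × 0.08 = 6.08
Sum = 78.42
78.42 is ≥ 62 and < 82 → Proficient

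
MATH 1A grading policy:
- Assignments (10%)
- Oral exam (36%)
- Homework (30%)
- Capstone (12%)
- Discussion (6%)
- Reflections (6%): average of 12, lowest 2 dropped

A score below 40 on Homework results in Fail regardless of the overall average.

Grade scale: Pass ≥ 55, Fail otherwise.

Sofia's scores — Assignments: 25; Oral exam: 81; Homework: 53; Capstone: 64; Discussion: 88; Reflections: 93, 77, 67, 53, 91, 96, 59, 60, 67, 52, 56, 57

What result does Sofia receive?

Pass

Reflections: drop 52, 53 → average of remaining 10 = 723/10 = 72.3
Homework score 53 ≥ 40: minimum met.
Weighted total:
  Assignments 25 × 0.1 = 2.5
  Oral exam 81 × 0.36 = 29.16
  Homework 53 × 0.3 = 15.9
  Capstone 64 × 0.12 = 7.68
  Discussion 88 × 0.06 = 5.28
  Reflections 72.3 × 0.06 = 4.338
Sum = 64.858
64.858 ≥ 55 → Pass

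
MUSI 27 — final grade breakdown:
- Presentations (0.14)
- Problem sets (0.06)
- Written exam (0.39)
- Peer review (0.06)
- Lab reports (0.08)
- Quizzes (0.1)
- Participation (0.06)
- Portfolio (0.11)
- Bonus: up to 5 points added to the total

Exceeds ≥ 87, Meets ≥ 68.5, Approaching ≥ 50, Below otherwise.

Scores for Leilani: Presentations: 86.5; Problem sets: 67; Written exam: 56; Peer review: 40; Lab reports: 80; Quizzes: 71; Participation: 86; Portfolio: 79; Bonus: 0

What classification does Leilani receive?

Weighted total:
  Presentations 86.5 × 0.14 = 12.11
  Problem sets 67 × 0.06 = 4.02
  Written exam 56 × 0.39 = 21.84
  Peer review 40 × 0.06 = 2.4
  Lab reports 80 × 0.08 = 6.4
  Quizzes 71 × 0.1 = 7.1
  Participation 86 × 0.06 = 5.16
  Portfolio 79 × 0.11 = 8.69
Sum = 67.72
Bonus: 67.72 + 0 = 67.72
67.72 is ≥ 50 and < 68.5 → Approaching

Approaching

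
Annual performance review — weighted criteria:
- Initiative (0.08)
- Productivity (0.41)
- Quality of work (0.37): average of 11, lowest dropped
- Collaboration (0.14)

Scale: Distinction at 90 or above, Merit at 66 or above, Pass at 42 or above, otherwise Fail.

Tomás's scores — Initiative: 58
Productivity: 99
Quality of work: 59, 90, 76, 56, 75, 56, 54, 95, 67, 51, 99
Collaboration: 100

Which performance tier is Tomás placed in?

Quality of work: drop 51 → average of remaining 10 = 727/10 = 72.7
Weighted total:
  Initiative 58 × 0.08 = 4.64
  Productivity 99 × 0.41 = 40.59
  Quality of work 72.7 × 0.37 = 26.899
  Collaboration 100 × 0.14 = 14
Sum = 86.129
86.129 is ≥ 66 and < 90 → Merit

Merit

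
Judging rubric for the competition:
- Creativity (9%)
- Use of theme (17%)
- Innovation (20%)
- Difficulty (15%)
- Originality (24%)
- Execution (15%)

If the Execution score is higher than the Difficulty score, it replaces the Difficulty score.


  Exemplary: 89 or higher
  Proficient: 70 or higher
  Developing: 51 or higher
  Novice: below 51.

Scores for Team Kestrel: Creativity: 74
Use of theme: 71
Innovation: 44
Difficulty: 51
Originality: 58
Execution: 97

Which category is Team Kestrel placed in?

Proficient

Execution (97) > Difficulty (51), so Difficulty counts as 97.
Weighted total:
  Creativity 74 × 0.09 = 6.66
  Use of theme 71 × 0.17 = 12.07
  Innovation 44 × 0.2 = 8.8
  Difficulty 97 × 0.15 = 14.55
  Originality 58 × 0.24 = 13.92
  Execution 97 × 0.15 = 14.55
Sum = 70.55
70.55 is ≥ 70 and < 89 → Proficient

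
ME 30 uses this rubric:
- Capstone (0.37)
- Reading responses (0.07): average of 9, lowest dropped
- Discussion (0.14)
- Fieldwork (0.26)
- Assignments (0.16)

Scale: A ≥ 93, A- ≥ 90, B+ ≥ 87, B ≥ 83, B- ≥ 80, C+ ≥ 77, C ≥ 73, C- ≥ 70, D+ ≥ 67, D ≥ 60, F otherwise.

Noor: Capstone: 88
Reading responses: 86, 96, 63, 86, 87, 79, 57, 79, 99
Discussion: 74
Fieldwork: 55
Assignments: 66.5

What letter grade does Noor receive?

Reading responses: drop 57 → average of remaining 8 = 675/8 = 84.375
Weighted total:
  Capstone 88 × 0.37 = 32.56
  Reading responses 84.375 × 0.07 = 5.90625
  Discussion 74 × 0.14 = 10.36
  Fieldwork 55 × 0.26 = 14.3
  Assignments 66.5 × 0.16 = 10.64
Sum = 73.76625
73.76625 is ≥ 73 and < 77 → C

C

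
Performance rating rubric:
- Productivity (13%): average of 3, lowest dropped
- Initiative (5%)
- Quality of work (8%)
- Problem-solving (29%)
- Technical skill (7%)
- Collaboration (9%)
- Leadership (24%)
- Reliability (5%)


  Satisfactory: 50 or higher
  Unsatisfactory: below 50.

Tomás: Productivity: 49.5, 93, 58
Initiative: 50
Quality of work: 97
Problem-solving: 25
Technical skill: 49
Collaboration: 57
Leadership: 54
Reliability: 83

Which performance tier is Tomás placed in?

Satisfactory

Productivity: drop 49.5 → average of remaining 2 = 151/2 = 75.5
Weighted total:
  Productivity 75.5 × 0.13 = 9.815
  Initiative 50 × 0.05 = 2.5
  Quality of work 97 × 0.08 = 7.76
  Problem-solving 25 × 0.29 = 7.25
  Technical skill 49 × 0.07 = 3.43
  Collaboration 57 × 0.09 = 5.13
  Leadership 54 × 0.24 = 12.96
  Reliability 83 × 0.05 = 4.15
Sum = 52.995
52.995 ≥ 50 → Satisfactory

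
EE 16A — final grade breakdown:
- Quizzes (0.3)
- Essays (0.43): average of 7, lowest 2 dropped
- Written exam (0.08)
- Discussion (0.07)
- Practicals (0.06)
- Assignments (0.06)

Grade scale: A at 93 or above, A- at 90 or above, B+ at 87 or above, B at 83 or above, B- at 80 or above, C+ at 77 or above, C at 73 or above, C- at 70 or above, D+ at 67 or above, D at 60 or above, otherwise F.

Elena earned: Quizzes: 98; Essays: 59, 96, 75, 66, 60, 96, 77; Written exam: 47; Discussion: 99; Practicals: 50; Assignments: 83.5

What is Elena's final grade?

B

Essays: drop 59, 60 → average of remaining 5 = 410/5 = 82
Weighted total:
  Quizzes 98 × 0.3 = 29.4
  Essays 82 × 0.43 = 35.26
  Written exam 47 × 0.08 = 3.76
  Discussion 99 × 0.07 = 6.93
  Practicals 50 × 0.06 = 3
  Assignments 83.5 × 0.06 = 5.01
Sum = 83.36
83.36 is ≥ 83 and < 87 → B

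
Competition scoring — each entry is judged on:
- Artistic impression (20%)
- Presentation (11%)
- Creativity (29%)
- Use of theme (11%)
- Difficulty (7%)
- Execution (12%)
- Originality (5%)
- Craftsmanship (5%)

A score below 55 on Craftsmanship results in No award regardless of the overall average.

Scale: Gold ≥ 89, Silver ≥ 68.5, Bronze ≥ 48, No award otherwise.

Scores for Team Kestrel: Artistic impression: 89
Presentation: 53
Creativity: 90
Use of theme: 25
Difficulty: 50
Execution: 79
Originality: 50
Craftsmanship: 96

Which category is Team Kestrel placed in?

Craftsmanship score 96 ≥ 55: minimum met.
Weighted total:
  Artistic impression 89 × 0.2 = 17.8
  Presentation 53 × 0.11 = 5.83
  Creativity 90 × 0.29 = 26.1
  Use of theme 25 × 0.11 = 2.75
  Difficulty 50 × 0.07 = 3.5
  Execution 79 × 0.12 = 9.48
  Originality 50 × 0.05 = 2.5
  Craftsmanship 96 × 0.05 = 4.8
Sum = 72.76
72.76 is ≥ 68.5 and < 89 → Silver

Silver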